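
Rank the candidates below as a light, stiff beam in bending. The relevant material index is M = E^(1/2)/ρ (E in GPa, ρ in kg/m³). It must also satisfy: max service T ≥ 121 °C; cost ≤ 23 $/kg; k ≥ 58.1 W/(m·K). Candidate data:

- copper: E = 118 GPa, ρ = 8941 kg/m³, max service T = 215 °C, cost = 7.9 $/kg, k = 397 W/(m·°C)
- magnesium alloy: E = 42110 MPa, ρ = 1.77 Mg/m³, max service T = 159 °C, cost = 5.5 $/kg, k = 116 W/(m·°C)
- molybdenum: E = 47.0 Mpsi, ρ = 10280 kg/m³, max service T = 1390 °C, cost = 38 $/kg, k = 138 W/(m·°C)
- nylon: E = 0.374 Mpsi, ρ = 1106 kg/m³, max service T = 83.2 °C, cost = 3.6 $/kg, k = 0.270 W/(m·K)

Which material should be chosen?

Screen on constraints: max service T ≥ 121 °C; cost ≤ 23 $/kg; k ≥ 58.1 W/(m·K). Survivors: copper, magnesium alloy.
Putting every candidate on a common basis:
  copper: E = 118.0 GPa, ρ = 8941 kg/m³
  magnesium alloy: E = 42.11 GPa, ρ = 1770 kg/m³
  magnesium alloy: M = 3.67×10⁻³
  copper: M = 1.21×10⁻³
The maximum is for magnesium alloy.

magnesium alloy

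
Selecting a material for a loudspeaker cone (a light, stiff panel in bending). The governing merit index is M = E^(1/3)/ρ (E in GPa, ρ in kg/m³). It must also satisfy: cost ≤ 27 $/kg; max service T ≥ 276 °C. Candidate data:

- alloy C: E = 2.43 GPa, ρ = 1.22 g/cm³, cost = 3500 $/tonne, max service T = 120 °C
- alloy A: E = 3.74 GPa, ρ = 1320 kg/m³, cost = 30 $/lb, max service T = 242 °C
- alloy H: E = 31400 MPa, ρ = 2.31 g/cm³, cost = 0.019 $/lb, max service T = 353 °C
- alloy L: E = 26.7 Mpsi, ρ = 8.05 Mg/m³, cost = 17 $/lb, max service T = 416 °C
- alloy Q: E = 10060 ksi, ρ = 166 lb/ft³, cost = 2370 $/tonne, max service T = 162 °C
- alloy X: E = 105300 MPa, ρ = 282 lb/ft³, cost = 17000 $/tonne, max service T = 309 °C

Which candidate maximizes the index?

Screen on constraints: cost ≤ 27 $/kg; max service T ≥ 276 °C. Survivors: alloy H, alloy X.
In SI units:
  alloy H: E = 31.40 GPa, ρ = 2310 kg/m³
  alloy X: E = 105.3 GPa, ρ = 4517 kg/m³
  alloy H: M = 1.37×10⁻³
  alloy X: M = 1.05×10⁻³
Alloy H ranks first.

alloy H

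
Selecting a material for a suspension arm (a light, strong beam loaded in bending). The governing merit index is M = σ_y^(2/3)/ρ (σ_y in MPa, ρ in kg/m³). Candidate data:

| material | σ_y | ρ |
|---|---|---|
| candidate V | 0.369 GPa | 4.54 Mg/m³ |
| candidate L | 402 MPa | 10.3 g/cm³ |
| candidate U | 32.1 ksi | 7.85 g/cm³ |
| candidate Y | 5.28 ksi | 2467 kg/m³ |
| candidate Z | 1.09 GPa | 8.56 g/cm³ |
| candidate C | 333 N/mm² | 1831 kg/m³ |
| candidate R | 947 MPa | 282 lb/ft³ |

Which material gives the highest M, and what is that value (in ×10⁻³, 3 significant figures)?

candidate C, M = 26.2×10⁻³

Putting every candidate on a common basis:
  candidate V: σ_y = 369.0 MPa, ρ = 4540 kg/m³
  candidate L: σ_y = 402.0 MPa, ρ = 10300 kg/m³
  candidate U: σ_y = 221.3 MPa, ρ = 7850 kg/m³
  candidate Y: σ_y = 36.40 MPa, ρ = 2467 kg/m³
  candidate Z: σ_y = 1090 MPa, ρ = 8560 kg/m³
  candidate C: σ_y = 333.0 MPa, ρ = 1831 kg/m³
  candidate R: σ_y = 947.0 MPa, ρ = 4517 kg/m³
  candidate C: M = 26.2×10⁻³
  candidate R: M = 21.3×10⁻³
  candidate Z: M = 12.4×10⁻³
  candidate V: M = 11.3×10⁻³
  candidate L: M = 5.29×10⁻³
  candidate U: M = 4.66×10⁻³
  candidate Y: M = 4.45×10⁻³
Candidate C has the largest M.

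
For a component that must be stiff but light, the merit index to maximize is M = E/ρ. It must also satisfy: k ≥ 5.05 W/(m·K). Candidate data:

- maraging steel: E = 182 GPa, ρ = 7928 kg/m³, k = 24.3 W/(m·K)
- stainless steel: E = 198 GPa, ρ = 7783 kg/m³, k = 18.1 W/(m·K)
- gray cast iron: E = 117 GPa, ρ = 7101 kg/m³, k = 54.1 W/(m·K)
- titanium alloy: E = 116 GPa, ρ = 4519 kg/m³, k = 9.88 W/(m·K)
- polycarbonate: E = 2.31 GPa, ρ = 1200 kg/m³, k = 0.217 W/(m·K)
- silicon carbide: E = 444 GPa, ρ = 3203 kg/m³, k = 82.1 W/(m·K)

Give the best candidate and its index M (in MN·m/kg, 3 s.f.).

silicon carbide, M = 139 MN·m/kg

Screen on constraints: k ≥ 5.05 W/(m·K). Survivors: maraging steel, stainless steel, gray cast iron, titanium alloy, silicon carbide.
Computing M directly (units already consistent):
  silicon carbide: M = 139 MN·m/kg
  titanium alloy: M = 25.7 MN·m/kg
  stainless steel: M = 25.4 MN·m/kg
  maraging steel: M = 23.0 MN·m/kg
  gray cast iron: M = 16.5 MN·m/kg
The maximum is for silicon carbide.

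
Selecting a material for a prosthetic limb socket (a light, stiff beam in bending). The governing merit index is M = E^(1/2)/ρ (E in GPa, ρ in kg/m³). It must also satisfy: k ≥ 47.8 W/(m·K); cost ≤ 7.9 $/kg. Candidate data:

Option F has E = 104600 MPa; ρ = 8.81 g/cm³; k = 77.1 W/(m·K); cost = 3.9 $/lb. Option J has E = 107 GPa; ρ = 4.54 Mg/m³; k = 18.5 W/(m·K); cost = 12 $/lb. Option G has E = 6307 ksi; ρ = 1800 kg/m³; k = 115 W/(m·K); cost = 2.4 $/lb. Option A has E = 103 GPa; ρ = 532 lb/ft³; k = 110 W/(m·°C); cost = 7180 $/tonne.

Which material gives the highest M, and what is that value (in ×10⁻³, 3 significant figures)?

Screen on constraints: k ≥ 47.8 W/(m·K); cost ≤ 7.9 $/kg. Survivors: option G, option A.
After converting to SI:
  option G: E = 43.49 GPa, ρ = 1800 kg/m³
  option A: E = 103.0 GPa, ρ = 8522 kg/m³
  option G: M = 3.66×10⁻³
  option A: M = 1.19×10⁻³
Highest index: option G.

option G, M = 3.66×10⁻³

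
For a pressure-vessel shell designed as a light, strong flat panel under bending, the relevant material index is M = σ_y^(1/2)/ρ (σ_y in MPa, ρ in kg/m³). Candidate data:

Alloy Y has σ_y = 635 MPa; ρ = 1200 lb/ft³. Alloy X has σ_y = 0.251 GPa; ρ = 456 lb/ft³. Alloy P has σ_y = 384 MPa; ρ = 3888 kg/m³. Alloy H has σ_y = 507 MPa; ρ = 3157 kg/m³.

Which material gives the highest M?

In SI units:
  alloy Y: σ_y = 635.0 MPa, ρ = 19220 kg/m³
  alloy X: σ_y = 251.0 MPa, ρ = 7304 kg/m³
  alloy P: σ_y = 384.0 MPa, ρ = 3888 kg/m³
  alloy H: σ_y = 507.0 MPa, ρ = 3157 kg/m³
  alloy H: M = 7.13×10⁻³
  alloy P: M = 5.04×10⁻³
  alloy X: M = 2.17×10⁻³
  alloy Y: M = 1.31×10⁻³
The maximum is for alloy H.

alloy H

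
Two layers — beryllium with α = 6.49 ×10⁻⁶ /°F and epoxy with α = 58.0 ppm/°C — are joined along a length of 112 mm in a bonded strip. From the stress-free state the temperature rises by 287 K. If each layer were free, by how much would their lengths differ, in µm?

1490 µm

beryllium: α = 6.49×10⁻⁶/°F × 9/5 = 11.7×10⁻⁶/K.
Δα = |11.7 − 58.0|×10⁻⁶/K = 46.3×10⁻⁶/K.
ΔL_mismatch = Δα·L·ΔT = 46.3×10⁻⁶ × 112.0 mm × 287.0 K = 1490 µm.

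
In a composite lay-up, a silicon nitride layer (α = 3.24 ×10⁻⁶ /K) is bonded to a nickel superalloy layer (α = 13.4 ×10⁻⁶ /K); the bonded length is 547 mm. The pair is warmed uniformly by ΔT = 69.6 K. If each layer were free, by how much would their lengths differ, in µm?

387 µm

Δα = |3.24 − 13.4|×10⁻⁶/K = 10.2×10⁻⁶/K.
ΔL_mismatch = Δα·L·ΔT = 10.2×10⁻⁶ × 547.0 mm × 69.6 K = 387 µm.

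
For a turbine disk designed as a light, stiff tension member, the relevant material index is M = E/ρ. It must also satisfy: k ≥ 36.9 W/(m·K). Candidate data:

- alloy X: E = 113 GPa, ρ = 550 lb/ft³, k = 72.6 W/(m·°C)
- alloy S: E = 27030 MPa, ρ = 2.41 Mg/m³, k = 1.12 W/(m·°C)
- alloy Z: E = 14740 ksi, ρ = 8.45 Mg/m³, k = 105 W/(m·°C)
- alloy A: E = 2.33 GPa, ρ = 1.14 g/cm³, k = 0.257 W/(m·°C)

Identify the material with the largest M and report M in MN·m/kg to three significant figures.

Screen on constraints: k ≥ 36.9 W/(m·K). Survivors: alloy X, alloy Z.
Convert each candidate to consistent units, then evaluate M:
  alloy X: E = 113.0 GPa, ρ = 8810 kg/m³
  alloy Z: E = 101.6 GPa, ρ = 8450 kg/m³
  alloy X: M = 12.8 MN·m/kg
  alloy Z: M = 12.0 MN·m/kg
Highest index: alloy X.

alloy X, M = 12.8 MN·m/kg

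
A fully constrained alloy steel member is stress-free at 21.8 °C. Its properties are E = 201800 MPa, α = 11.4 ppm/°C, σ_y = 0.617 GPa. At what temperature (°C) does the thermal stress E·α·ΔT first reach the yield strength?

290 °C

E = 201800 MPa = 201.8 GPa.
σ_y = 0.617 GPa = 617.0 MPa.
E·α·ΔT = 617.0 MPa ⇒ ΔT = 617.0 / (201.8×10³ × 11.4×10⁻⁶) = 268.2 K.
T = 21.8 + 268.2 = 290.0 °C.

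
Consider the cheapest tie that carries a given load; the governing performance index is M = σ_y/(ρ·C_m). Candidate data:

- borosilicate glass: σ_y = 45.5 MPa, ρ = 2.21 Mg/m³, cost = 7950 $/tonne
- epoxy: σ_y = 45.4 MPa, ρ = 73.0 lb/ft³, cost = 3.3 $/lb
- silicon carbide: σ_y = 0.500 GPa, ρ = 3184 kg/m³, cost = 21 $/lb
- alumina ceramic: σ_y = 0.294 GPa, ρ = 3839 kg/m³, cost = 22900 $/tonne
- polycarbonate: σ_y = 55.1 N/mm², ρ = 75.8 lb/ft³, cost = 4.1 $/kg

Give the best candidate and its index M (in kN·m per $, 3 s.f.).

After converting to SI:
  borosilicate glass: σ_y = 45.50 MPa, ρ = 2210 kg/m³, cost = 7.950 $/kg
  epoxy: σ_y = 45.40 MPa, ρ = 1169 kg/m³, cost = 7.275 $/kg
  silicon carbide: σ_y = 500.0 MPa, ρ = 3184 kg/m³, cost = 46.30 $/kg
  alumina ceramic: σ_y = 294.0 MPa, ρ = 3839 kg/m³, cost = 22.90 $/kg
  polycarbonate: σ_y = 55.10 MPa, ρ = 1214 kg/m³, cost = 4.100 $/kg
  polycarbonate: M = 11.1 kN·m per $
  epoxy: M = 5.34 kN·m per $
  silicon carbide: M = 3.39 kN·m per $
  alumina ceramic: M = 3.34 kN·m per $
  borosilicate glass: M = 2.59 kN·m per $
The maximum is for polycarbonate.

polycarbonate, M = 11.1 kN·m per $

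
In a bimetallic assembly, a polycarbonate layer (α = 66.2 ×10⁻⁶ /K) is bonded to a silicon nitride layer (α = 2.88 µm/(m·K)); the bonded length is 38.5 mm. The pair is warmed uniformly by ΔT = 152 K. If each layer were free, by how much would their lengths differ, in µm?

Δα = |66.2 − 2.88|×10⁻⁶/K = 63.3×10⁻⁶/K.
ΔL_mismatch = Δα·L·ΔT = 63.3×10⁻⁶ × 38.5 mm × 152.0 K = 371 µm.

371 µm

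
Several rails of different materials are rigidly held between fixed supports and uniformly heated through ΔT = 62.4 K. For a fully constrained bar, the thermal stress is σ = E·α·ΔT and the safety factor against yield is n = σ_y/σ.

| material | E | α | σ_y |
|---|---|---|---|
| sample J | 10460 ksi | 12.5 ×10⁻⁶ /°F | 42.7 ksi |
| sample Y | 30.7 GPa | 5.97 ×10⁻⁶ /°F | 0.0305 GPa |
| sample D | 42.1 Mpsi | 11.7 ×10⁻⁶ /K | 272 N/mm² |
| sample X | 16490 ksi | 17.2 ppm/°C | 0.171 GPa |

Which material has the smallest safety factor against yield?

sample D

Converting E to GPa, α to ×10⁻⁶/K, σ_y to MPa, then σ and n for each:
  sample J: E = 72.12, α = 22.5, σ_y = 294.4 → σ = 101 MPa, n = 2.91
  sample Y: E = 30.70, α = 10.7, σ_y = 30.50 → σ = 20.6 MPa, n = 1.48
  sample D: E = 290.3, α = 11.7, σ_y = 272.0 → σ = 212 MPa, n = 1.28
  sample X: E = 113.7, α = 17.2, σ_y = 171.0 → σ = 122 MPa, n = 1.40
Smallest n: sample D with n = 1.28.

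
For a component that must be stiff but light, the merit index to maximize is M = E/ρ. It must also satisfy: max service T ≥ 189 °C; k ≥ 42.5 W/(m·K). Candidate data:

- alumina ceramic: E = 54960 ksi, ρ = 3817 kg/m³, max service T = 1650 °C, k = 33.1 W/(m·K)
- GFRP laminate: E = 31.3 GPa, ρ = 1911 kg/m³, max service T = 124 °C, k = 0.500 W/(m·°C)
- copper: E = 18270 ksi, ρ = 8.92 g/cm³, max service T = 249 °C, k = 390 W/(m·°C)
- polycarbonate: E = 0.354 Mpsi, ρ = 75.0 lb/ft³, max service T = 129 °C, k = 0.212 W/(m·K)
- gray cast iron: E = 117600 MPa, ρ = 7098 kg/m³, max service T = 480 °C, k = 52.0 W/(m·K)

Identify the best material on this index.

gray cast iron

Screen on constraints: max service T ≥ 189 °C; k ≥ 42.5 W/(m·K). Survivors: copper, gray cast iron.
Putting every candidate on a common basis:
  copper: E = 126.0 GPa, ρ = 8920 kg/m³
  gray cast iron: E = 117.6 GPa, ρ = 7098 kg/m³
  gray cast iron: M = 16.6 MN·m/kg
  copper: M = 14.1 MN·m/kg
The maximum is for gray cast iron.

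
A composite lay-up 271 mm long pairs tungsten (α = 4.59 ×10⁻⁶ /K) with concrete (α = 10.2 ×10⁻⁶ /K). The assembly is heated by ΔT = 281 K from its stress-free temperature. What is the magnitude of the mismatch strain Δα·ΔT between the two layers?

Δα = |4.59 − 10.2|×10⁻⁶/K = 5.61×10⁻⁶/K.
Mismatch strain = Δα·ΔT = 5.61×10⁻⁶ × 281.0 = 1.58×10⁻³.

1.58×10⁻³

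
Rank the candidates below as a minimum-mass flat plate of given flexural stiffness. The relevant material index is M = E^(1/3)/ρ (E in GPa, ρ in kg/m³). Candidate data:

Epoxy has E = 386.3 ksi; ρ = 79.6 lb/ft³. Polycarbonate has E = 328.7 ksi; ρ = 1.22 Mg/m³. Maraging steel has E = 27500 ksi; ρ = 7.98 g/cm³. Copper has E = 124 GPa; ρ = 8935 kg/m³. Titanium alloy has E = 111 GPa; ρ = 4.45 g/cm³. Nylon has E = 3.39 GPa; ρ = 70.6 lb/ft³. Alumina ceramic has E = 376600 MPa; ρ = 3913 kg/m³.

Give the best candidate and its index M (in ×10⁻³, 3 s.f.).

After converting to SI:
  epoxy: E = 2.663 GPa, ρ = 1275 kg/m³
  polycarbonate: E = 2.266 GPa, ρ = 1220 kg/m³
  maraging steel: E = 189.6 GPa, ρ = 7980 kg/m³
  copper: E = 124.0 GPa, ρ = 8935 kg/m³
  titanium alloy: E = 111.0 GPa, ρ = 4450 kg/m³
  nylon: E = 3.390 GPa, ρ = 1131 kg/m³
  alumina ceramic: E = 376.6 GPa, ρ = 3913 kg/m³
  alumina ceramic: M = 1.85×10⁻³
  nylon: M = 1.33×10⁻³
  epoxy: M = 1.09×10⁻³
  titanium alloy: M = 1.08×10⁻³
  polycarbonate: M = 1.08×10⁻³
  maraging steel: M = 0.720×10⁻³
  copper: M = 0.558×10⁻³
Alumina ceramic ranks first.

alumina ceramic, M = 1.85×10⁻³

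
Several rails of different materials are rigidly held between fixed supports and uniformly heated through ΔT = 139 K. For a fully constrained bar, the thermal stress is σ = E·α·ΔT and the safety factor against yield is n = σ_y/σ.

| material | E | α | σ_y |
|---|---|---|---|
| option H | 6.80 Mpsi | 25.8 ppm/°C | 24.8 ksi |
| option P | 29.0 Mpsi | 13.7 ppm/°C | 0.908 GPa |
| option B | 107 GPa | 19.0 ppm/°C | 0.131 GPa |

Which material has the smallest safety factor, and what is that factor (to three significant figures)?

Converting E to GPa, α to ×10⁻⁶/K, σ_y to MPa, then σ and n for each:
  option H: E = 46.88, α = 25.8, σ_y = 171.0 → σ = 168 MPa, n = 1.02
  option P: E = 199.9, α = 13.7, σ_y = 908.0 → σ = 381 MPa, n = 2.38
  option B: E = 107.0, α = 19.0, σ_y = 131.0 → σ = 283 MPa, n = 0.464
Smallest n: option B with n = 0.464.

option B, n = 0.464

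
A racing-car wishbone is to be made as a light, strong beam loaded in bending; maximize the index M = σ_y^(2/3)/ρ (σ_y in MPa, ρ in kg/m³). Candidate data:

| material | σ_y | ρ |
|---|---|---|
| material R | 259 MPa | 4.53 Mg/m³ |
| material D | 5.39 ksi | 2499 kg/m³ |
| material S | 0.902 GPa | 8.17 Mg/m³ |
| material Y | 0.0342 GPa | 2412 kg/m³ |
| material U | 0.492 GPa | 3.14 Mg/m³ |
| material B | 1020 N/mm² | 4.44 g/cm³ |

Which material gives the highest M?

material B

Convert each candidate to consistent units, then evaluate M:
  material R: σ_y = 259.0 MPa, ρ = 4530 kg/m³
  material D: σ_y = 37.16 MPa, ρ = 2499 kg/m³
  material S: σ_y = 902.0 MPa, ρ = 8170 kg/m³
  material Y: σ_y = 34.20 MPa, ρ = 2412 kg/m³
  material U: σ_y = 492.0 MPa, ρ = 3140 kg/m³
  material B: σ_y = 1020 MPa, ρ = 4440 kg/m³
  material B: M = 22.8×10⁻³
  material U: M = 19.8×10⁻³
  material S: M = 11.4×10⁻³
  material R: M = 8.97×10⁻³
  material D: M = 4.46×10⁻³
  material Y: M = 4.37×10⁻³
Highest index: material B.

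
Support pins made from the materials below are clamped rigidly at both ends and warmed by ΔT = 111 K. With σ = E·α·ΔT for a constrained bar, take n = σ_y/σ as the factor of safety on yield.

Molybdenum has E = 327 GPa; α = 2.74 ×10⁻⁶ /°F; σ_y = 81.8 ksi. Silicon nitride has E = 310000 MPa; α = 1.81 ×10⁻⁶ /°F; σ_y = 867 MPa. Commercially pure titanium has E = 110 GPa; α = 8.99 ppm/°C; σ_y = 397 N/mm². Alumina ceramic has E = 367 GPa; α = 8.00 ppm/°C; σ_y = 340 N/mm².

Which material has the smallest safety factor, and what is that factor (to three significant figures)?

In consistent units (E in GPa, α in ×10⁻⁶/K, σ_y in MPa):
  molybdenum: E = 327.0, α = 4.93, σ_y = 564.0 → σ = 179 MPa, n = 3.15
  silicon nitride: E = 310.0, α = 3.26, σ_y = 867.0 → σ = 112 MPa, n = 7.73
  commercially pure titanium: E = 110.0, α = 8.99, σ_y = 397.0 → σ = 110 MPa, n = 3.62
  alumina ceramic: E = 367.0, α = 8.00, σ_y = 340.0 → σ = 326 MPa, n = 1.04
Smallest n: alumina ceramic with n = 1.04.

alumina ceramic, n = 1.04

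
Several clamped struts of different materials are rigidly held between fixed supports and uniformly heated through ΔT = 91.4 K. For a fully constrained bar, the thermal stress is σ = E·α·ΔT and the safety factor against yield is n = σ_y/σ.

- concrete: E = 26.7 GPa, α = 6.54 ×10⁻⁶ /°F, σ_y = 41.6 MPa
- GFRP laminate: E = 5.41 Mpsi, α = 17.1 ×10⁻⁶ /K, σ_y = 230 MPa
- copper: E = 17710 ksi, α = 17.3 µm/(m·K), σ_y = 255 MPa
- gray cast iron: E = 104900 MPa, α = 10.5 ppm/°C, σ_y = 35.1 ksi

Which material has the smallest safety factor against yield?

Converting E to GPa, α to ×10⁻⁶/K, σ_y to MPa, then σ and n for each:
  concrete: E = 26.70, α = 11.8, σ_y = 41.60 → σ = 28.7 MPa, n = 1.45
  GFRP laminate: E = 37.30, α = 17.1, σ_y = 230.0 → σ = 58.3 MPa, n = 3.95
  copper: E = 122.1, α = 17.3, σ_y = 255.0 → σ = 193 MPa, n = 1.32
  gray cast iron: E = 104.9, α = 10.5, σ_y = 242.0 → σ = 101 MPa, n = 2.40
Copper has the lowest safety factor, n = 1.32.

copper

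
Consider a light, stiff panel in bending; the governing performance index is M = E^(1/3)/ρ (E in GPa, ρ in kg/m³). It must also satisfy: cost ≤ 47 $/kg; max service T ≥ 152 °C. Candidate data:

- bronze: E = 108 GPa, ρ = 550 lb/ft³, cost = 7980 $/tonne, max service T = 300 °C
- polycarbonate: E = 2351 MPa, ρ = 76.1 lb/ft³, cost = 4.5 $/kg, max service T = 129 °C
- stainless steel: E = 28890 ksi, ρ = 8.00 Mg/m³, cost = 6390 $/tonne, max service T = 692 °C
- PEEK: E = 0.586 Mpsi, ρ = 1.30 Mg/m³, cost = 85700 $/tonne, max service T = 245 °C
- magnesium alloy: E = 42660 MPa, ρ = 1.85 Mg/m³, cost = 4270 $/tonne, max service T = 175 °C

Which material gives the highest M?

magnesium alloy

Screen on constraints: cost ≤ 47 $/kg; max service T ≥ 152 °C. Survivors: bronze, stainless steel, magnesium alloy.
Normalizing units and computing the index:
  bronze: E = 108.0 GPa, ρ = 8810 kg/m³
  stainless steel: E = 199.2 GPa, ρ = 8000 kg/m³
  magnesium alloy: E = 42.66 GPa, ρ = 1850 kg/m³
  magnesium alloy: M = 1.89×10⁻³
  stainless steel: M = 0.730×10⁻³
  bronze: M = 0.541×10⁻³
Highest index: magnesium alloy.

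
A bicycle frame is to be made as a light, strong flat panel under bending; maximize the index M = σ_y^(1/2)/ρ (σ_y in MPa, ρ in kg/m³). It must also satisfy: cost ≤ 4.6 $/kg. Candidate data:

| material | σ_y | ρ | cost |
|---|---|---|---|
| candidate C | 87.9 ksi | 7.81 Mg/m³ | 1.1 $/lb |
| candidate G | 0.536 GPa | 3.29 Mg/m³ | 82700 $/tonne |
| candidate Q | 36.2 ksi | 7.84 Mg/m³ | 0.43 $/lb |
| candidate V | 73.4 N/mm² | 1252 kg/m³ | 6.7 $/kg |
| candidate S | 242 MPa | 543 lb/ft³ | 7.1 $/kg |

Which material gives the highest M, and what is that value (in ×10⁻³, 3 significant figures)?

Screen on constraints: cost ≤ 4.6 $/kg. Survivors: candidate C, candidate Q.
Convert each candidate to consistent units, then evaluate M:
  candidate C: σ_y = 606.0 MPa, ρ = 7810 kg/m³
  candidate Q: σ_y = 249.6 MPa, ρ = 7840 kg/m³
  candidate C: M = 3.15×10⁻³
  candidate Q: M = 2.02×10⁻³
The maximum is for candidate C.

candidate C, M = 3.15×10⁻³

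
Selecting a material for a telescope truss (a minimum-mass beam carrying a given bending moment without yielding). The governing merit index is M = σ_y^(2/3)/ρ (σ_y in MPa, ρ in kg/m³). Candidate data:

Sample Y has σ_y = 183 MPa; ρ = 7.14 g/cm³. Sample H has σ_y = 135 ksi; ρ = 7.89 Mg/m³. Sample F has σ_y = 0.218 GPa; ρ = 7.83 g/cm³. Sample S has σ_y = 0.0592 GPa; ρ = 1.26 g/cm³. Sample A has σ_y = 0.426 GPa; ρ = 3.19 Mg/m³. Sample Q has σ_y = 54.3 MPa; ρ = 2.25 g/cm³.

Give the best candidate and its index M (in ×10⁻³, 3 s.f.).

Putting every candidate on a common basis:
  sample Y: σ_y = 183.0 MPa, ρ = 7140 kg/m³
  sample H: σ_y = 930.8 MPa, ρ = 7890 kg/m³
  sample F: σ_y = 218.0 MPa, ρ = 7830 kg/m³
  sample S: σ_y = 59.20 MPa, ρ = 1260 kg/m³
  sample A: σ_y = 426.0 MPa, ρ = 3190 kg/m³
  sample Q: σ_y = 54.30 MPa, ρ = 2250 kg/m³
  sample A: M = 17.7×10⁻³
  sample H: M = 12.1×10⁻³
  sample S: M = 12.1×10⁻³
  sample Q: M = 6.37×10⁻³
  sample F: M = 4.63×10⁻³
  sample Y: M = 4.51×10⁻³
Highest index: sample A.

sample A, M = 17.7×10⁻³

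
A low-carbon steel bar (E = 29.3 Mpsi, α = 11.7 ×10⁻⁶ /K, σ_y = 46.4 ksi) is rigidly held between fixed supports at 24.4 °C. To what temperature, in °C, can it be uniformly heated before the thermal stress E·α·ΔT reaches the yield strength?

160 °C

E = 29.3 Mpsi = 202.0 GPa.
σ_y = 46.4 ksi = 319.9 MPa.
E·α·ΔT = 319.9 MPa ⇒ ΔT = 319.9 / (202.0×10³ × 11.7×10⁻⁶) = 135.4 K.
T = 24.4 + 135.4 = 159.8 °C.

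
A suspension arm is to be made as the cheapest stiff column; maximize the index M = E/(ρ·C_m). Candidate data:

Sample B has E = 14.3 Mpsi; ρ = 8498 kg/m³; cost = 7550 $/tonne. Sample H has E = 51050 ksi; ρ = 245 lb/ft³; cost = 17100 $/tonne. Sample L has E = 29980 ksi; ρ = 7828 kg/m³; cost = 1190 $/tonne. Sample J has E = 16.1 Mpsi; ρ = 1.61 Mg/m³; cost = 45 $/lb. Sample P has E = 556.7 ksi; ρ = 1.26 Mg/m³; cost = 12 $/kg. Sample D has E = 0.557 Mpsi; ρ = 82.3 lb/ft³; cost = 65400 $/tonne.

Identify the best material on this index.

Putting every candidate on a common basis:
  sample B: E = 98.60 GPa, ρ = 8498 kg/m³, cost = 7.550 $/kg
  sample H: E = 352.0 GPa, ρ = 3925 kg/m³, cost = 17.10 $/kg
  sample L: E = 206.7 GPa, ρ = 7828 kg/m³, cost = 1.190 $/kg
  sample J: E = 111.0 GPa, ρ = 1610 kg/m³, cost = 99.21 $/kg
  sample P: E = 3.838 GPa, ρ = 1260 kg/m³, cost = 12.00 $/kg
  sample D: E = 3.840 GPa, ρ = 1318 kg/m³, cost = 65.40 $/kg
  sample L: M = 22.2 MN·m per $
  sample H: M = 5.24 MN·m per $
  sample B: M = 1.54 MN·m per $
  sample J: M = 0.695 MN·m per $
  sample P: M = 0.254 MN·m per $
  sample D: M = 0.0445 MN·m per $
Sample L ranks first.

sample L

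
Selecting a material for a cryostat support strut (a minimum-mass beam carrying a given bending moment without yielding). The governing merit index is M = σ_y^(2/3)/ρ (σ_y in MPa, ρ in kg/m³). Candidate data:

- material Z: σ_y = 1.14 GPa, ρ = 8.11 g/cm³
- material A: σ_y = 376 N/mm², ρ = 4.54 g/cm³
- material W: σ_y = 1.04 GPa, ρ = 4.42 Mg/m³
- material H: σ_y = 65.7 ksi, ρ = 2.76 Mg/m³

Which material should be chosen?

In SI units:
  material Z: σ_y = 1140 MPa, ρ = 8110 kg/m³
  material A: σ_y = 376.0 MPa, ρ = 4540 kg/m³
  material W: σ_y = 1040 MPa, ρ = 4420 kg/m³
  material H: σ_y = 453.0 MPa, ρ = 2760 kg/m³
  material W: M = 23.2×10⁻³
  material H: M = 21.4×10⁻³
  material Z: M = 13.5×10⁻³
  material A: M = 11.5×10⁻³
Highest index: material W.

material W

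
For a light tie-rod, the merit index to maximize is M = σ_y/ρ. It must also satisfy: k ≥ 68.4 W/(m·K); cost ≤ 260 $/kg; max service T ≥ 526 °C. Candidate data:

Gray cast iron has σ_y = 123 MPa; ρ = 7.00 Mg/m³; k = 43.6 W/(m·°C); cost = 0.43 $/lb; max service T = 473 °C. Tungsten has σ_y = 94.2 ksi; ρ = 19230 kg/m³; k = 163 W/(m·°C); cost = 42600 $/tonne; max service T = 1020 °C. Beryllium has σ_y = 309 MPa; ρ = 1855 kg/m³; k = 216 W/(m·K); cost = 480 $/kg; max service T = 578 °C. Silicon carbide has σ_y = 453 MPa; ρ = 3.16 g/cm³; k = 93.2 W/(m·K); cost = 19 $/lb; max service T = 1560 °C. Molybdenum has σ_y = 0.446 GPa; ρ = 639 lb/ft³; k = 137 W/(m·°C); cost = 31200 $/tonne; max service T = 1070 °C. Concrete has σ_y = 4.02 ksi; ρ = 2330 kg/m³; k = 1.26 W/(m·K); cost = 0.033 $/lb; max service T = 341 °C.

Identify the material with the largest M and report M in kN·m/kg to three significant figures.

silicon carbide, M = 143 kN·m/kg

Screen on constraints: k ≥ 68.4 W/(m·K); cost ≤ 260 $/kg; max service T ≥ 526 °C. Survivors: tungsten, silicon carbide, molybdenum.
Convert each candidate to consistent units, then evaluate M:
  tungsten: σ_y = 649.5 MPa, ρ = 19230 kg/m³
  silicon carbide: σ_y = 453.0 MPa, ρ = 3160 kg/m³
  molybdenum: σ_y = 446.0 MPa, ρ = 10240 kg/m³
  silicon carbide: M = 143 kN·m/kg
  molybdenum: M = 43.6 kN·m/kg
  tungsten: M = 33.8 kN·m/kg
Highest index: silicon carbide.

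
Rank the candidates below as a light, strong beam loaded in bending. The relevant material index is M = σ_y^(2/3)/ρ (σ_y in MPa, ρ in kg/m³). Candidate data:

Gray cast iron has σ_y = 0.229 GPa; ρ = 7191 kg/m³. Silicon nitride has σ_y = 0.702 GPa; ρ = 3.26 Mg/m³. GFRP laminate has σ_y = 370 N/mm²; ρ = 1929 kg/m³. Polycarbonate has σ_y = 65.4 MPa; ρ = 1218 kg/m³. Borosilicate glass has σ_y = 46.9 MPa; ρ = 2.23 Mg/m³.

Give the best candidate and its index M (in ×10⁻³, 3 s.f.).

In SI units:
  gray cast iron: σ_y = 229.0 MPa, ρ = 7191 kg/m³
  silicon nitride: σ_y = 702.0 MPa, ρ = 3260 kg/m³
  GFRP laminate: σ_y = 370.0 MPa, ρ = 1929 kg/m³
  polycarbonate: σ_y = 65.40 MPa, ρ = 1218 kg/m³
  borosilicate glass: σ_y = 46.90 MPa, ρ = 2230 kg/m³
  GFRP laminate: M = 26.7×10⁻³
  silicon nitride: M = 24.2×10⁻³
  polycarbonate: M = 13.3×10⁻³
  borosilicate glass: M = 5.83×10⁻³
  gray cast iron: M = 5.21×10⁻³
Highest index: GFRP laminate.

GFRP laminate, M = 26.7×10⁻³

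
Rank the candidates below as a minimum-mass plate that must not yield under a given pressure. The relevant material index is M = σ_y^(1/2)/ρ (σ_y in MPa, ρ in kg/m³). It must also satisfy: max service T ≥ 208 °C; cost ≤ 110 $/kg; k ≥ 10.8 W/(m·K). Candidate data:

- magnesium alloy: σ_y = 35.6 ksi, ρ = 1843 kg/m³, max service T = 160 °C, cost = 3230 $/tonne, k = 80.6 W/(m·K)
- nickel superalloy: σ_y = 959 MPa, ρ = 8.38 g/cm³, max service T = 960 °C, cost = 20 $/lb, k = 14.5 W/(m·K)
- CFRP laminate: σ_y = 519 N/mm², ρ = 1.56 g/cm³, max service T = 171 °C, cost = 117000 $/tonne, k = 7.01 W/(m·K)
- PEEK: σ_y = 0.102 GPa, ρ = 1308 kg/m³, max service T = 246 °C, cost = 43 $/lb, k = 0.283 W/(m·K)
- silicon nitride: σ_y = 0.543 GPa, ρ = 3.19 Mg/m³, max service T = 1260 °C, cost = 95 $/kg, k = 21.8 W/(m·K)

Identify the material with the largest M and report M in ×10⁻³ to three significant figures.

Screen on constraints: max service T ≥ 208 °C; cost ≤ 110 $/kg; k ≥ 10.8 W/(m·K). Survivors: nickel superalloy, silicon nitride.
Normalizing units and computing the index:
  nickel superalloy: σ_y = 959.0 MPa, ρ = 8380 kg/m³
  silicon nitride: σ_y = 543.0 MPa, ρ = 3190 kg/m³
  silicon nitride: M = 7.30×10⁻³
  nickel superalloy: M = 3.70×10⁻³
The maximum is for silicon nitride.

silicon nitride, M = 7.30×10⁻³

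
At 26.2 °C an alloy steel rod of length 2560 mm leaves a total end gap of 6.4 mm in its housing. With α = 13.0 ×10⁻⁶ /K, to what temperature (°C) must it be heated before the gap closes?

219 °C

α·L₀·ΔT = 6.4 mm ⇒ ΔT = 6.4 / (13.0×10⁻⁶ × 2560.0) = 192.3 K.
T = 26.2 + 192.3 = 218.5 °C.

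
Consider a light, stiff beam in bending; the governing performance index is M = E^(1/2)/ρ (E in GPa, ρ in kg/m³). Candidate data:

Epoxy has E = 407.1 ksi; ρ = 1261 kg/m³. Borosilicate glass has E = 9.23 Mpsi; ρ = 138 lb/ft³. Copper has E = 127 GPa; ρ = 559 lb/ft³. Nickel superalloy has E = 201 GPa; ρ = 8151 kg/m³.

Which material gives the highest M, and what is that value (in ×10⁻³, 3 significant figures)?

Putting every candidate on a common basis:
  epoxy: E = 2.807 GPa, ρ = 1261 kg/m³
  borosilicate glass: E = 63.64 GPa, ρ = 2211 kg/m³
  copper: E = 127.0 GPa, ρ = 8954 kg/m³
  nickel superalloy: E = 201.0 GPa, ρ = 8151 kg/m³
  borosilicate glass: M = 3.61×10⁻³
  nickel superalloy: M = 1.74×10⁻³
  epoxy: M = 1.33×10⁻³
  copper: M = 1.26×10⁻³
Borosilicate glass has the largest M.

borosilicate glass, M = 3.61×10⁻³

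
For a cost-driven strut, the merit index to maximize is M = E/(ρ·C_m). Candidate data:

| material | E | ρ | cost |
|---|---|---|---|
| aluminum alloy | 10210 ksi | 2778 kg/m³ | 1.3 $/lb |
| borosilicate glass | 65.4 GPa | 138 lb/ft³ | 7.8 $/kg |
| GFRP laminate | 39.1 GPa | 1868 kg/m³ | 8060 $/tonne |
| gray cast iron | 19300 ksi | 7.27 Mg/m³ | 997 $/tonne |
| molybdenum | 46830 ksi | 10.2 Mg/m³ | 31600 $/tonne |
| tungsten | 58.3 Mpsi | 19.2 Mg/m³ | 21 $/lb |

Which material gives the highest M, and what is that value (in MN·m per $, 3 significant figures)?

gray cast iron, M = 18.4 MN·m per $

Normalizing units and computing the index:
  aluminum alloy: E = 70.40 GPa, ρ = 2778 kg/m³, cost = 2.866 $/kg
  borosilicate glass: E = 65.40 GPa, ρ = 2211 kg/m³, cost = 7.800 $/kg
  GFRP laminate: E = 39.10 GPa, ρ = 1868 kg/m³, cost = 8.060 $/kg
  gray cast iron: E = 133.1 GPa, ρ = 7270 kg/m³, cost = 0.9970 $/kg
  molybdenum: E = 322.9 GPa, ρ = 10200 kg/m³, cost = 31.60 $/kg
  tungsten: E = 402.0 GPa, ρ = 19200 kg/m³, cost = 46.30 $/kg
  gray cast iron: M = 18.4 MN·m per $
  aluminum alloy: M = 8.84 MN·m per $
  borosilicate glass: M = 3.79 MN·m per $
  GFRP laminate: M = 2.60 MN·m per $
  molybdenum: M = 1.00 MN·m per $
  tungsten: M = 0.452 MN·m per $
Gray cast iron ranks first.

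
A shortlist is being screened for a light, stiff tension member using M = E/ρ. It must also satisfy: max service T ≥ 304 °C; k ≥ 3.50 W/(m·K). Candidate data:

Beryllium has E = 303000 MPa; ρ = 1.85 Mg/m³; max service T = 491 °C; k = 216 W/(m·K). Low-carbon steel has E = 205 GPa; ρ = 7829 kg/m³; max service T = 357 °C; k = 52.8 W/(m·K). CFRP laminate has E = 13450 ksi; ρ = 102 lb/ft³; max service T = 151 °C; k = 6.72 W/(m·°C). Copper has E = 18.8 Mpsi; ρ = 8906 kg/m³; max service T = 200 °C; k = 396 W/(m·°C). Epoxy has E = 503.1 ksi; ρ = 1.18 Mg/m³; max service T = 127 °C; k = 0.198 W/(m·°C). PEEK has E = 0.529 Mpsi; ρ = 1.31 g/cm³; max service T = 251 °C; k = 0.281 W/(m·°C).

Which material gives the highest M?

beryllium

Screen on constraints: max service T ≥ 304 °C; k ≥ 3.50 W/(m·K). Survivors: beryllium, low-carbon steel.
After converting to SI:
  beryllium: E = 303.0 GPa, ρ = 1850 kg/m³
  low-carbon steel: E = 205.0 GPa, ρ = 7829 kg/m³
  beryllium: M = 164 MN·m/kg
  low-carbon steel: M = 26.2 MN·m/kg
Highest index: beryllium.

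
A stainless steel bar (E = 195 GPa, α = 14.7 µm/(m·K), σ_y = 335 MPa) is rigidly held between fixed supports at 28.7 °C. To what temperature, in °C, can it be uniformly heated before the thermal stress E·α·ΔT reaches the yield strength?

146 °C

E·α·ΔT = 335.0 MPa ⇒ ΔT = 335.0 / (195.0×10³ × 14.7×10⁻⁶) = 116.9 K.
T = 28.7 + 116.9 = 145.6 °C.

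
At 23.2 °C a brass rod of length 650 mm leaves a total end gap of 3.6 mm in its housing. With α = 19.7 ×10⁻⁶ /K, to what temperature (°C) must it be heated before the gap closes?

α·L₀·ΔT = 3.6 mm ⇒ ΔT = 3.6 / (19.7×10⁻⁶ × 650.0) = 281.1 K.
T = 23.2 + 281.1 = 304.3 °C.

304 °C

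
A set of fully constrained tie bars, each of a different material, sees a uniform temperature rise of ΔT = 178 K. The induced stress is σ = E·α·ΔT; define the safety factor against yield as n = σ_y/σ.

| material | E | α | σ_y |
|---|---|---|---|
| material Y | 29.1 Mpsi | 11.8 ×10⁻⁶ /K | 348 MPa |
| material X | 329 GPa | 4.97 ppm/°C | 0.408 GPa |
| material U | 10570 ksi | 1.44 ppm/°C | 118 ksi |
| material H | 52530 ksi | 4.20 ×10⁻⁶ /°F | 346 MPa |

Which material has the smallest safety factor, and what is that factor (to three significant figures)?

With everything in SI (GPa, ×10⁻⁶/K, MPa):
  material Y: E = 200.6, α = 11.8, σ_y = 348.0 → σ = 421 MPa, n = 0.826
  material X: E = 329.0, α = 4.97, σ_y = 408.0 → σ = 291 MPa, n = 1.40
  material U: E = 72.88, α = 1.44, σ_y = 813.6 → σ = 18.7 MPa, n = 43.6
  material H: E = 362.2, α = 7.56, σ_y = 346.0 → σ = 487 MPa, n = 0.710
Smallest n: material H with n = 0.710.

material H, n = 0.710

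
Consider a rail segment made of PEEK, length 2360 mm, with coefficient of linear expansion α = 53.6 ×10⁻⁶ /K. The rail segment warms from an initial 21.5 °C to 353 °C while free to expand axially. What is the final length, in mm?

ΔT = 353 − 21.5 = 331.5 K.
ΔL = α·L₀·ΔT = 53.6×10⁻⁶ × 2360 mm × 331.5 K = 41.9 mm.
L = L₀ + ΔL = 2360 + 41.9 = 2401.9 mm.

2401.9 mm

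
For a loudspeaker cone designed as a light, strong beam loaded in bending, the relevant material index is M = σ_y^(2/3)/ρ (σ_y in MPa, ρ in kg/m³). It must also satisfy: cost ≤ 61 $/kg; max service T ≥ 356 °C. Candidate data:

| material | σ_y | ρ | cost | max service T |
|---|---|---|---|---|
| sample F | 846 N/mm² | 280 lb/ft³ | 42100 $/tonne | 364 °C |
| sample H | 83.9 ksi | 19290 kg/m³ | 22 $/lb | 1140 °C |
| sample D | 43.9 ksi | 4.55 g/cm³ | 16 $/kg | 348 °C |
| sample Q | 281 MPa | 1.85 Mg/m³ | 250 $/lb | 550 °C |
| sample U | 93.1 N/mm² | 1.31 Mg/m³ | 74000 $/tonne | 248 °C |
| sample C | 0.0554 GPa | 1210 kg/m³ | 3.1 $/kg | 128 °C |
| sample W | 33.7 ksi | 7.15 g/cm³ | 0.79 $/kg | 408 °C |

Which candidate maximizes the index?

Screen on constraints: cost ≤ 61 $/kg; max service T ≥ 356 °C. Survivors: sample F, sample H, sample W.
Normalizing units and computing the index:
  sample F: σ_y = 846.0 MPa, ρ = 4485 kg/m³
  sample H: σ_y = 578.5 MPa, ρ = 19290 kg/m³
  sample W: σ_y = 232.4 MPa, ρ = 7150 kg/m³
  sample F: M = 19.9×10⁻³
  sample W: M = 5.29×10⁻³
  sample H: M = 3.60×10⁻³
Sample F ranks first.

sample F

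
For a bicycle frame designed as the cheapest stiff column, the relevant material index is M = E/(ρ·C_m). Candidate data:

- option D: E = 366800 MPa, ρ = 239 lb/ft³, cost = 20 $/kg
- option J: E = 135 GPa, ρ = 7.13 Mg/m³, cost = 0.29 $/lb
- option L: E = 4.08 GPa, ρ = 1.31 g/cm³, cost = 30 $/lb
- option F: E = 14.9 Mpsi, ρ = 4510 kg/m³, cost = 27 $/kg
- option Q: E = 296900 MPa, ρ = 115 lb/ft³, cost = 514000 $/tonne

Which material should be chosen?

Normalizing units and computing the index:
  option D: E = 366.8 GPa, ρ = 3828 kg/m³, cost = 20.00 $/kg
  option J: E = 135.0 GPa, ρ = 7130 kg/m³, cost = 0.6393 $/kg
  option L: E = 4.080 GPa, ρ = 1310 kg/m³, cost = 66.14 $/kg
  option F: E = 102.7 GPa, ρ = 4510 kg/m³, cost = 27.00 $/kg
  option Q: E = 296.9 GPa, ρ = 1842 kg/m³, cost = 514.0 $/kg
  option J: M = 29.6 MN·m per $
  option D: M = 4.79 MN·m per $
  option F: M = 0.844 MN·m per $
  option Q: M = 0.314 MN·m per $
  option L: M = 0.0471 MN·m per $
Highest index: option J.

option J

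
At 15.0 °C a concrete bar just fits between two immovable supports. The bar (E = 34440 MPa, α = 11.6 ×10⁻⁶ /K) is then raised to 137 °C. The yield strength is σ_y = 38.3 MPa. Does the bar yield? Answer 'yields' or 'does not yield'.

yields

E = 34440 MPa = 34.44 GPa.
ΔT = 122.0 K. Constrained thermal stress σ = E·α·ΔT = 34.44×10³ MPa × 11.6×10⁻⁶ × 122.0 = 48.7 MPa (compressive).
Compare to σ_y = 38.3 MPa: σ ≥ σ_y, so it yields.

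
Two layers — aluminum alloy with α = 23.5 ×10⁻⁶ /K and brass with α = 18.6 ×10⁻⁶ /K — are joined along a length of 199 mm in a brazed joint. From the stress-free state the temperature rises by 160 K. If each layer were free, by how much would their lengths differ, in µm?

Δα = |23.5 − 18.6|×10⁻⁶/K = 4.90×10⁻⁶/K.
ΔL_mismatch = Δα·L·ΔT = 4.90×10⁻⁶ × 199.0 mm × 160.0 K = 156 µm.

156 µm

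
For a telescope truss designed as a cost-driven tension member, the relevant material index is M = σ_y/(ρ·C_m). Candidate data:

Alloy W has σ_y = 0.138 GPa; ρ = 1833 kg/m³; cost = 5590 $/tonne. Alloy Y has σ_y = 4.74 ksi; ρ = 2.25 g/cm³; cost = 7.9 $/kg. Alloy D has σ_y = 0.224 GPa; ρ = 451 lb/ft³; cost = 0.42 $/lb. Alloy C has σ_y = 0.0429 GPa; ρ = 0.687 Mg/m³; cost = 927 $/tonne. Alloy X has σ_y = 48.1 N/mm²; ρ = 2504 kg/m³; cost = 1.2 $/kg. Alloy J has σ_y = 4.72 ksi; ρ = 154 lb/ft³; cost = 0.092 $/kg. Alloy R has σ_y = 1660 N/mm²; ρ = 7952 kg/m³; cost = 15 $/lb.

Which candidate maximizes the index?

alloy J

Normalizing units and computing the index:
  alloy W: σ_y = 138.0 MPa, ρ = 1833 kg/m³, cost = 5.590 $/kg
  alloy Y: σ_y = 32.68 MPa, ρ = 2250 kg/m³, cost = 7.900 $/kg
  alloy D: σ_y = 224.0 MPa, ρ = 7224 kg/m³, cost = 0.9259 $/kg
  alloy C: σ_y = 42.90 MPa, ρ = 687.0 kg/m³, cost = 0.9270 $/kg
  alloy X: σ_y = 48.10 MPa, ρ = 2504 kg/m³, cost = 1.200 $/kg
  alloy J: σ_y = 32.54 MPa, ρ = 2467 kg/m³, cost = 0.09200 $/kg
  alloy R: σ_y = 1660 MPa, ρ = 7952 kg/m³, cost = 33.07 $/kg
  alloy J: M = 143 kN·m per $
  alloy C: M = 67.4 kN·m per $
  alloy D: M = 33.5 kN·m per $
  alloy X: M = 16.0 kN·m per $
  alloy W: M = 13.5 kN·m per $
  alloy R: M = 6.31 kN·m per $
  alloy Y: M = 1.84 kN·m per $
Alloy J ranks first.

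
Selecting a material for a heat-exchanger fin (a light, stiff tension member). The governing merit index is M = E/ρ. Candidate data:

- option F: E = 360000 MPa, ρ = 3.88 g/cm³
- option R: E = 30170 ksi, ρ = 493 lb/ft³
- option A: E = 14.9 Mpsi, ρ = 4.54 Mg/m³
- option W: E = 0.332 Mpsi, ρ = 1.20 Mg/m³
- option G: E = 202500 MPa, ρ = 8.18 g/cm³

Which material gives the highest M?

Putting every candidate on a common basis:
  option F: E = 360.0 GPa, ρ = 3880 kg/m³
  option R: E = 208.0 GPa, ρ = 7897 kg/m³
  option A: E = 102.7 GPa, ρ = 4540 kg/m³
  option W: E = 2.289 GPa, ρ = 1200 kg/m³
  option G: E = 202.5 GPa, ρ = 8180 kg/m³
  option F: M = 92.8 MN·m/kg
  option R: M = 26.3 MN·m/kg
  option G: M = 24.8 MN·m/kg
  option A: M = 22.6 MN·m/kg
  option W: M = 1.91 MN·m/kg
The maximum is for option F.

option F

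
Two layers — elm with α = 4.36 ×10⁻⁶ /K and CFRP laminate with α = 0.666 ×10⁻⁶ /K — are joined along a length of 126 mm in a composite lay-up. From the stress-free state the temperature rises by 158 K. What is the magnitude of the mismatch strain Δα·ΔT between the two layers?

Δα = |4.36 − 0.666|×10⁻⁶/K = 3.69×10⁻⁶/K.
Mismatch strain = Δα·ΔT = 3.69×10⁻⁶ × 158.0 = 5.84×10⁻⁴.

5.84×10⁻⁴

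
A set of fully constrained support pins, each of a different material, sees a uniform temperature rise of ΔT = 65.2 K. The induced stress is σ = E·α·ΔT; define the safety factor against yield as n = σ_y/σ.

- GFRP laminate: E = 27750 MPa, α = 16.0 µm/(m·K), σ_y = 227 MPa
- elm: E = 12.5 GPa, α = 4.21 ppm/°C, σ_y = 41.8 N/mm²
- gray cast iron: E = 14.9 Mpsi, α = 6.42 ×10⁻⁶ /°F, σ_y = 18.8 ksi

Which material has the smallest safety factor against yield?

In consistent units (E in GPa, α in ×10⁻⁶/K, σ_y in MPa):
  GFRP laminate: E = 27.75, α = 16.0, σ_y = 227.0 → σ = 28.9 MPa, n = 7.84
  elm: E = 12.50, α = 4.21, σ_y = 41.80 → σ = 3.43 MPa, n = 12.2
  gray cast iron: E = 102.7, α = 11.6, σ_y = 129.6 → σ = 77.4 MPa, n = 1.67
Gray cast iron has the lowest safety factor, n = 1.67.

gray cast iron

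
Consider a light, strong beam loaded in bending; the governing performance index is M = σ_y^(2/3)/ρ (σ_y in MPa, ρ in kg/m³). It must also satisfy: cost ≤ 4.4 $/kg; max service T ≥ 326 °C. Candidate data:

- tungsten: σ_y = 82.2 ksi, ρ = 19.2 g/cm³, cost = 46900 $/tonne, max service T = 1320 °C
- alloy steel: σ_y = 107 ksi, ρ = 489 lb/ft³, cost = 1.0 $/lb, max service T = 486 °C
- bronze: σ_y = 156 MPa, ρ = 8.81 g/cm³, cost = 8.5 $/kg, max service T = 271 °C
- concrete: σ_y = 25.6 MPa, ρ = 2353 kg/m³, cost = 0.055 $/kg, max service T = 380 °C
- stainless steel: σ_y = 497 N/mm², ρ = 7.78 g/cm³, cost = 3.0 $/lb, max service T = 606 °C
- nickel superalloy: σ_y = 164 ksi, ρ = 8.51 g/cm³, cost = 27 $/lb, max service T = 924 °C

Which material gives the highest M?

alloy steel

Screen on constraints: cost ≤ 4.4 $/kg; max service T ≥ 326 °C. Survivors: alloy steel, concrete.
After converting to SI:
  alloy steel: σ_y = 737.7 MPa, ρ = 7833 kg/m³
  concrete: σ_y = 25.60 MPa, ρ = 2353 kg/m³
  alloy steel: M = 10.4×10⁻³
  concrete: M = 3.69×10⁻³
Highest index: alloy steel.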